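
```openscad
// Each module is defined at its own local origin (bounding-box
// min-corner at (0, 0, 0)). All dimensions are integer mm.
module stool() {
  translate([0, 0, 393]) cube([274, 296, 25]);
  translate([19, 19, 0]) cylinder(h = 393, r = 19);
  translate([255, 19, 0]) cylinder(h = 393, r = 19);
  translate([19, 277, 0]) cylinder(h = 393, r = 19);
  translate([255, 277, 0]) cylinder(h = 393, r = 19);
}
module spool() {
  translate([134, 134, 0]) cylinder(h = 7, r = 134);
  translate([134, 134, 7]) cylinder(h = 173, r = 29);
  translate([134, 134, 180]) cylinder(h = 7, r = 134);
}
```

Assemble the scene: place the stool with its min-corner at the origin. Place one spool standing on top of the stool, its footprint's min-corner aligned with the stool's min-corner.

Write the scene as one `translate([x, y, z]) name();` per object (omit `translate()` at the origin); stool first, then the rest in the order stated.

stool();
translate([0, 0, 418]) spool();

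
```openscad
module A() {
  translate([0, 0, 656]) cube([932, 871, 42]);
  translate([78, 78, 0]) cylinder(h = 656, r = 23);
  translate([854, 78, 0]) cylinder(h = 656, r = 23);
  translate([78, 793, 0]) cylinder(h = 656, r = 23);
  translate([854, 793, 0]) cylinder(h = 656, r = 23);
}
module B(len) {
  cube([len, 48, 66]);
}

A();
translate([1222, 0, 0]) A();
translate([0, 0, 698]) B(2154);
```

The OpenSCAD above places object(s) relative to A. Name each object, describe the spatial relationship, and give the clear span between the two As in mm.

Second table starts at x = 1222; first ends at x = 932; clear span = 1222 − 932 = 290 mm.

A is a table. B is a beam. A beam spans the tops of two tables. The clear span between the two tables is 290 mm.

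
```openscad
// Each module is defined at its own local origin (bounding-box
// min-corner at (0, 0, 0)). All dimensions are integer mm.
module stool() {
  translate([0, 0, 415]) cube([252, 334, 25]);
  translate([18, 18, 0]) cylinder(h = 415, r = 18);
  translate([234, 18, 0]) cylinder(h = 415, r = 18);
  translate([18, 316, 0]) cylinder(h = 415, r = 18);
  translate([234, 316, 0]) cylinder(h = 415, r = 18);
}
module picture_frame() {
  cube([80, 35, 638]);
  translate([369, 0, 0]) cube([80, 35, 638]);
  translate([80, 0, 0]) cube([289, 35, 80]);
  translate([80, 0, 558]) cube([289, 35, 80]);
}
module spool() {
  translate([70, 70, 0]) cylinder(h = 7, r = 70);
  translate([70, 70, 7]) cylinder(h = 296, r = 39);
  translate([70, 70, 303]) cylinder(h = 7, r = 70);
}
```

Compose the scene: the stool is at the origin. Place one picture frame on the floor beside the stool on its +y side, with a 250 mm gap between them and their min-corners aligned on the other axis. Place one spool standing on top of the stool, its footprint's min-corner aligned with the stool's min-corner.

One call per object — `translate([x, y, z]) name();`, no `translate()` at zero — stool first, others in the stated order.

stool();
translate([0, 584, 0]) picture_frame();
translate([0, 0, 440]) spool();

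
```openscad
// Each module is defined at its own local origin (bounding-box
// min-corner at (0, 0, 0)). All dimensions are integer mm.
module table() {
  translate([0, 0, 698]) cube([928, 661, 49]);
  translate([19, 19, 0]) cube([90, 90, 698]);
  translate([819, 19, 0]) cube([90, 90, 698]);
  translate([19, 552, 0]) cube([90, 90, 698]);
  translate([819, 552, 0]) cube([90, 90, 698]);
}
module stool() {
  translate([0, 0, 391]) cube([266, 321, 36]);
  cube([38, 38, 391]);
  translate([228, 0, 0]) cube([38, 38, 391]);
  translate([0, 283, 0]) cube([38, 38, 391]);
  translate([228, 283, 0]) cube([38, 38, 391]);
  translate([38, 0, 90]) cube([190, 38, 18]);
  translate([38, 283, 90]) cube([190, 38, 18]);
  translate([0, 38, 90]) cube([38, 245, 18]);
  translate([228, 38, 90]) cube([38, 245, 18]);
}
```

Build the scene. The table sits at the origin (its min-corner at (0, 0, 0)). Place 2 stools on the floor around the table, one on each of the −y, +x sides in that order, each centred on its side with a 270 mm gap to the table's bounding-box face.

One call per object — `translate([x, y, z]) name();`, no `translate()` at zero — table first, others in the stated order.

table();
translate([331, -591, 0]) stool();
translate([1198, 170, 0]) stool();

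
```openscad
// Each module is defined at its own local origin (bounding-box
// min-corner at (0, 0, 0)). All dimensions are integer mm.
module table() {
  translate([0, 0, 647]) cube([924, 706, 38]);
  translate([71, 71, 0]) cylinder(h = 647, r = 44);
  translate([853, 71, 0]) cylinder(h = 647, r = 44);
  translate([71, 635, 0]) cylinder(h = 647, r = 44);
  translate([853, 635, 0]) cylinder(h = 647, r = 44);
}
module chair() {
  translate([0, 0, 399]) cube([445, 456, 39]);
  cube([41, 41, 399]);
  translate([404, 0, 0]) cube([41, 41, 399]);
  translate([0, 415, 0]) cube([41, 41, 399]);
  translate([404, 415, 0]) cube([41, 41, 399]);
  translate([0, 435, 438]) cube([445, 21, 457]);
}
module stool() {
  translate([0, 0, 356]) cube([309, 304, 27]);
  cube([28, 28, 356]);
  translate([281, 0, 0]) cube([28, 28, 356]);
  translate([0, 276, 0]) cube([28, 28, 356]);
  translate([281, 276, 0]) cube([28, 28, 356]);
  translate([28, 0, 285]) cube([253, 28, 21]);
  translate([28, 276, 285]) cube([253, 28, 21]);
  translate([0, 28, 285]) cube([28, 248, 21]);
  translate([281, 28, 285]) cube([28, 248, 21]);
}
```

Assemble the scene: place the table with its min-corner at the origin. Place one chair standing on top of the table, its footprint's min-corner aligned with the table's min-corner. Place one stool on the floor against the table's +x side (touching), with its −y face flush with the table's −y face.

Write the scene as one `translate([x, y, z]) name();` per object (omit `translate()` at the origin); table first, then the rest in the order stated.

table();
translate([0, 0, 685]) chair();
translate([924, 0, 0]) stool();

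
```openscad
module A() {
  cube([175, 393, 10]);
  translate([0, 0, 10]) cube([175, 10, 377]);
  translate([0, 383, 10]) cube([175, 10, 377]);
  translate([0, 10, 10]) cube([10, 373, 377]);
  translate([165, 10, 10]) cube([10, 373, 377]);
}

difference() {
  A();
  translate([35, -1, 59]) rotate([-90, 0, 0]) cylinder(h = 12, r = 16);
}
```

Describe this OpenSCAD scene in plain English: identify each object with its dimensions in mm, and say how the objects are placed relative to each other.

A is an open storage box with external size 175×393×387 mm and wall thickness 10 mm (the base is also 10 mm thick). The base covers the whole footprint; the four walls stand on the base, with the y-facing walls full-width and the x-facing walls fitting between their inner faces.

The open box has a circular hole of radius 16 mm through its front wall, centred at (x = 35, z = 59).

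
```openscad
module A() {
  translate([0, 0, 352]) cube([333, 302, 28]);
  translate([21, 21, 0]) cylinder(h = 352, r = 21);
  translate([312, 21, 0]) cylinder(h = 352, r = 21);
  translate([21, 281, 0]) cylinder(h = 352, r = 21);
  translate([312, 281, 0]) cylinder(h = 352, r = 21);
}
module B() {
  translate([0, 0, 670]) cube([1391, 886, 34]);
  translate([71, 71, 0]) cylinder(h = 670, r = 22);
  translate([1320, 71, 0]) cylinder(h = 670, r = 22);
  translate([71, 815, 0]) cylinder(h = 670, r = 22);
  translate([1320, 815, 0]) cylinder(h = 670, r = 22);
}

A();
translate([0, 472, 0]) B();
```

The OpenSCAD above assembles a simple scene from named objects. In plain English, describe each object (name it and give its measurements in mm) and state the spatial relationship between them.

A is a four-legged stool. The seat is 333×302 mm, 28 mm thick, top at z = 380 mm. It stands on four round legs, each 42 mm in diameter, from z = 0 to the seat underside, each leg's axis is inset half a diameter from the nearest pair of seat edges (so the leg's bounding box is flush with the corner).

B is a rectangular dining table. The top is 1391×886×34 mm with its upper surface at z = 704 mm. It stands on four round legs of 44 mm diameter, each leg's bounding box inset 49 mm from the nearest pair of top edges, running from the floor to the underside of the top.

The table is on the floor beside the stool on its +y side.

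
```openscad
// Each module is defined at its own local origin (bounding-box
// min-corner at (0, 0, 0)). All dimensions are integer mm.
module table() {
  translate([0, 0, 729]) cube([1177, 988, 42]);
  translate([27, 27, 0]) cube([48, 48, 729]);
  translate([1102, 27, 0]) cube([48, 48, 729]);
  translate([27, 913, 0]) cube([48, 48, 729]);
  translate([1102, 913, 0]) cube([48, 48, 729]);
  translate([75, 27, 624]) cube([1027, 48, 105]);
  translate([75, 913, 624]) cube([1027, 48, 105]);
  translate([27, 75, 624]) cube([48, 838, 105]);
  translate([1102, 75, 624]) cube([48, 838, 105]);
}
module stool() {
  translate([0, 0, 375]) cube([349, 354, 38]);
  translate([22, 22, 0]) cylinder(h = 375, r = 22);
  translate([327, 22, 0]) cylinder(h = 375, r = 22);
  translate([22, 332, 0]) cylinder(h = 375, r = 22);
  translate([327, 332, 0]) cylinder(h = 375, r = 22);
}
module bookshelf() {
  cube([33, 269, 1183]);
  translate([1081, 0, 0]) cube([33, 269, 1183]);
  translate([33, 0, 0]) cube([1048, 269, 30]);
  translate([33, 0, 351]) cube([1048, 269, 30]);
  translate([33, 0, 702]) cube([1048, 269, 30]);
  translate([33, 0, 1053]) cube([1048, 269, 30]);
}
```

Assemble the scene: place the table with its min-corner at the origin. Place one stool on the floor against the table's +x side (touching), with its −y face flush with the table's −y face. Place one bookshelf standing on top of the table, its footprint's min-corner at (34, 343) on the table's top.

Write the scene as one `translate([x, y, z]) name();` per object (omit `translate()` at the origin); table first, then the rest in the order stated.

table();
translate([1177, 0, 0]) stool();
translate([34, 343, 771]) bookshelf();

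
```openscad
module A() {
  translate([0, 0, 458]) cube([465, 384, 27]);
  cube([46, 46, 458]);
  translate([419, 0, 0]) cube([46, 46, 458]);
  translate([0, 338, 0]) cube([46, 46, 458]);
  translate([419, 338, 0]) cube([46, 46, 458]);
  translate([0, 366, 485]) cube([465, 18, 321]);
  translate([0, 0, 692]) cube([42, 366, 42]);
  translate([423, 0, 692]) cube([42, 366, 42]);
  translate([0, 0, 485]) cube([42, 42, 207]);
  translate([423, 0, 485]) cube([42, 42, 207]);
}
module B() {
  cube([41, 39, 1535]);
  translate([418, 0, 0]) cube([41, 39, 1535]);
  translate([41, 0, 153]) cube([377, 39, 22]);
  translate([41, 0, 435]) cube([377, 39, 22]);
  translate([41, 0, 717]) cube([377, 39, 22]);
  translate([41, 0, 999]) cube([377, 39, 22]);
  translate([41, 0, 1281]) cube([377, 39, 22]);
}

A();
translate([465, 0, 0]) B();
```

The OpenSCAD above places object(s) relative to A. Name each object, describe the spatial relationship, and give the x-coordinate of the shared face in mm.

A is a chair. B is a ladder. The ladder is against the chair's +x side, with their −y faces flush. The x-coordinate of the shared face is 465 mm.

The chair's +x face and the ladder's −x face are both at x = 465 mm.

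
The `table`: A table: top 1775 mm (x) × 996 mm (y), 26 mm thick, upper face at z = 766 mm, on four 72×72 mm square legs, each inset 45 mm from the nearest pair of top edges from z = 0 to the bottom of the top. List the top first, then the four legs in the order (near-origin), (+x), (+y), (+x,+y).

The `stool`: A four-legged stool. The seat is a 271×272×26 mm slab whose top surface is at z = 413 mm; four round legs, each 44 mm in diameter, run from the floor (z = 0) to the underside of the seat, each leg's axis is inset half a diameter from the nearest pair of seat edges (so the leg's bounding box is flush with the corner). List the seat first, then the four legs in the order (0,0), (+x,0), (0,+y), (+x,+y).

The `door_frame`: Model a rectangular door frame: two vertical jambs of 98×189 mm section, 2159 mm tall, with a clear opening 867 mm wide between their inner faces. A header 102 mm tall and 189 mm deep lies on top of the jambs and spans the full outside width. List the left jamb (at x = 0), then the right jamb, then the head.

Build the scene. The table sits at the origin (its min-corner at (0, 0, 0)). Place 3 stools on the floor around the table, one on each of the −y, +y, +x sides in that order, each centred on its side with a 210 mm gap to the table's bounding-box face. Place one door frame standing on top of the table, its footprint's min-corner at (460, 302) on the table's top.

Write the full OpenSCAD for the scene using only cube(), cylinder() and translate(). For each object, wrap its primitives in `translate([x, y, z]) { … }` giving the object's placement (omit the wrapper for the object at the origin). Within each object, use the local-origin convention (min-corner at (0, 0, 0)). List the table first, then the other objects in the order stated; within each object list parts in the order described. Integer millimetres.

translate([0, 0, 740]) cube([1775, 996, 26]);
translate([45, 45, 0]) cube([72, 72, 740]);
translate([1658, 45, 0]) cube([72, 72, 740]);
translate([45, 879, 0]) cube([72, 72, 740]);
translate([1658, 879, 0]) cube([72, 72, 740]);
translate([752, -482, 0]) {
  translate([0, 0, 387]) cube([271, 272, 26]);
  translate([22, 22, 0]) cylinder(h = 387, r = 22);
  translate([249, 22, 0]) cylinder(h = 387, r = 22);
  translate([22, 250, 0]) cylinder(h = 387, r = 22);
  translate([249, 250, 0]) cylinder(h = 387, r = 22);
}
translate([752, 1206, 0]) {
  translate([0, 0, 387]) cube([271, 272, 26]);
  translate([22, 22, 0]) cylinder(h = 387, r = 22);
  translate([249, 22, 0]) cylinder(h = 387, r = 22);
  translate([22, 250, 0]) cylinder(h = 387, r = 22);
  translate([249, 250, 0]) cylinder(h = 387, r = 22);
}
translate([1985, 362, 0]) {
  translate([0, 0, 387]) cube([271, 272, 26]);
  translate([22, 22, 0]) cylinder(h = 387, r = 22);
  translate([249, 22, 0]) cylinder(h = 387, r = 22);
  translate([22, 250, 0]) cylinder(h = 387, r = 22);
  translate([249, 250, 0]) cylinder(h = 387, r = 22);
}
translate([460, 302, 766]) {
  cube([98, 189, 2159]);
  translate([965, 0, 0]) cube([98, 189, 2159]);
  translate([0, 0, 2159]) cube([1063, 189, 102]);
}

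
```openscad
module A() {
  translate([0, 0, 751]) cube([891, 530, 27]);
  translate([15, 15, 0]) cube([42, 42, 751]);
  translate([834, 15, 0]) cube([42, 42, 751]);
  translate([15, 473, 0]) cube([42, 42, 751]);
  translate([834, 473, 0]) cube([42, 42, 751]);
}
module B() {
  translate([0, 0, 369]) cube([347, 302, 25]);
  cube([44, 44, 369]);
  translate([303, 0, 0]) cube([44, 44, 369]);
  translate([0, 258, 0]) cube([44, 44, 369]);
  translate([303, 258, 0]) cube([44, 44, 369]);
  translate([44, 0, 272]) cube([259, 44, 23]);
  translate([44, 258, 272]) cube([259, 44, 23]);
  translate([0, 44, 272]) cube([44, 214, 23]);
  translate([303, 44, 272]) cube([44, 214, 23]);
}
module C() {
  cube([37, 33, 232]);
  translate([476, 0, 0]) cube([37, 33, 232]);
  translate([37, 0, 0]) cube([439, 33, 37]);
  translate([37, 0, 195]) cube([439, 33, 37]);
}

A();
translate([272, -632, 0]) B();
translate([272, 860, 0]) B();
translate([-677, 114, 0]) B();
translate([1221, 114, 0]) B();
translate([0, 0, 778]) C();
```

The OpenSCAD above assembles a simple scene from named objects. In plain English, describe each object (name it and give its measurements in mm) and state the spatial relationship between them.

A is a table with a 891×530 mm rectangular top, 27 mm thick, top surface at z = 778 mm, supported by four 42×42 mm square legs, each inset 15 mm from the nearest pair of top edges, running from the floor.

B is a four-legged stool. The seat is a 347×302×25 mm slab whose top surface is at z = 394 mm; four square legs, each 44×44 mm in cross-section, run from the floor (z = 0) to the underside of the seat, each flush with a corner of the seat. Four stretchers, 44 mm wide and 23 mm tall, connect adjacent legs with their undersides at z = 272 mm, each running between the inner faces of the legs it joins and aligned with the legs' outer faces on the other axis.

C is a rectangular picture frame lying in the x–z plane (depth along y). The opening is 439 mm wide (x) by 158 mm tall (z), surrounded by a border 37 mm wide on all four sides. The frame is 33 mm deep and is made of two full-height vertical stiles with two horizontal rails fitted between them.

Four stools sit around the table at the −y, +y, −x, +x sides. The picture frame is on top of the table.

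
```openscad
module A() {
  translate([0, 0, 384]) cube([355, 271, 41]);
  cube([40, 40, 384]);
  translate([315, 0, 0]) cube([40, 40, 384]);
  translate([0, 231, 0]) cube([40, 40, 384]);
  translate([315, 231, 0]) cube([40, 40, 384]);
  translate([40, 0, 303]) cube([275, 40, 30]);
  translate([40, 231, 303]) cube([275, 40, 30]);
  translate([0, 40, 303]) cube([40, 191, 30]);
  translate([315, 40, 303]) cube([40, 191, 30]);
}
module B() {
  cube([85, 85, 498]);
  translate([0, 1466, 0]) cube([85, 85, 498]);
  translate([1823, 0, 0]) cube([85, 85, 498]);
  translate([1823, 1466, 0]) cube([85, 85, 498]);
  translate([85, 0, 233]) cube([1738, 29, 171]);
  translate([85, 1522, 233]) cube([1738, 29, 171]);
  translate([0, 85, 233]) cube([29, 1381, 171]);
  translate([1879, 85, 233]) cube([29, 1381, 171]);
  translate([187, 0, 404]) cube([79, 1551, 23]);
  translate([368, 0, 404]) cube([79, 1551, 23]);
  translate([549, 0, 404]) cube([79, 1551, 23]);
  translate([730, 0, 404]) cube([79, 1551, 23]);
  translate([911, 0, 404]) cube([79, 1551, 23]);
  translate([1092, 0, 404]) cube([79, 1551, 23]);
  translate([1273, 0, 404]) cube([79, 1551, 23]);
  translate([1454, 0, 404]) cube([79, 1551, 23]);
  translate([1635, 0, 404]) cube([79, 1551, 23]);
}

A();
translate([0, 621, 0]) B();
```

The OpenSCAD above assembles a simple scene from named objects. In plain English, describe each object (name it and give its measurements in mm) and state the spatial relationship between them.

A is a four-legged stool. The seat is 355×271 mm, 41 mm thick, top at z = 425 mm. It stands on four square legs, each 40×40 mm in cross-section, from z = 0 to the seat underside, each flush with a corner of the seat. Four stretchers, 40 mm wide and 30 mm tall, connect adjacent legs with their undersides at z = 303 mm, each running between the inner faces of the legs it joins and aligned with the legs' outer faces on the other axis.

B is a bed frame 1908 mm long (x) by 1551 mm wide (y). Four 85×85 mm corner posts, 498 mm tall, at the corners of the footprint. Four rails of 29 mm thickness and 171 mm height run between adjacent posts with their undersides at z = 233 mm, their outer faces flush with the outside of the frame (the two x-running rails run between the posts' inner faces; the two y-running rails run between the posts' inner faces). 9 slats, each 79 mm wide (x) and 23 mm thick, lie across the top of the two x-running rails, running the full 1551 mm width of the frame in y; the slats are evenly spaced along x between the inner faces of the end posts with equal gaps (rounded down to the nearest mm) at the −x end and between each pair — any rounding remainder accumulates at the +x end.

The bed frame is on the floor beside the stool on its +y side.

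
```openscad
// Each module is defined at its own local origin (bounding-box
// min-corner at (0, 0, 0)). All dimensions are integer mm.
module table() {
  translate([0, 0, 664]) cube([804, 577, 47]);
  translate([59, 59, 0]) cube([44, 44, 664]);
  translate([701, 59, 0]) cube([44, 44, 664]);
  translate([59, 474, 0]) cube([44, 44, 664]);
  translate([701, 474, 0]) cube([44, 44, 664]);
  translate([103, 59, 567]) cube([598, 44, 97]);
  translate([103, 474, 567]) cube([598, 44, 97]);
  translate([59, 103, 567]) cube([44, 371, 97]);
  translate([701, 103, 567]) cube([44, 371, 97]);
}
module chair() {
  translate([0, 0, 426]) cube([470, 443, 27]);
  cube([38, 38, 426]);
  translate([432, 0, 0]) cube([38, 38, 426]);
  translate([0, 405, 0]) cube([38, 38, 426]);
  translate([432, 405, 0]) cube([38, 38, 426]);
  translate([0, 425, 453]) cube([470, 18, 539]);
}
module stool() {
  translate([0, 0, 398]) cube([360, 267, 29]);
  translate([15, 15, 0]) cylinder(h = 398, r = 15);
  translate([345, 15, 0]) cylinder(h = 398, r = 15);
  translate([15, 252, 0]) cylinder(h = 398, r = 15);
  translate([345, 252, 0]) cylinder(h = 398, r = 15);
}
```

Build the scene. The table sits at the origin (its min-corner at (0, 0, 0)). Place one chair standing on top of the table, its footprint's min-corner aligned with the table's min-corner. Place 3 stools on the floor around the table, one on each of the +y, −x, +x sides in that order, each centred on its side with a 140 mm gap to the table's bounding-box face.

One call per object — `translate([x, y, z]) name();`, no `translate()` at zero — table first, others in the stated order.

table();
translate([0, 0, 711]) chair();
translate([222, 717, 0]) stool();
translate([-500, 155, 0]) stool();
translate([944, 155, 0]) stool();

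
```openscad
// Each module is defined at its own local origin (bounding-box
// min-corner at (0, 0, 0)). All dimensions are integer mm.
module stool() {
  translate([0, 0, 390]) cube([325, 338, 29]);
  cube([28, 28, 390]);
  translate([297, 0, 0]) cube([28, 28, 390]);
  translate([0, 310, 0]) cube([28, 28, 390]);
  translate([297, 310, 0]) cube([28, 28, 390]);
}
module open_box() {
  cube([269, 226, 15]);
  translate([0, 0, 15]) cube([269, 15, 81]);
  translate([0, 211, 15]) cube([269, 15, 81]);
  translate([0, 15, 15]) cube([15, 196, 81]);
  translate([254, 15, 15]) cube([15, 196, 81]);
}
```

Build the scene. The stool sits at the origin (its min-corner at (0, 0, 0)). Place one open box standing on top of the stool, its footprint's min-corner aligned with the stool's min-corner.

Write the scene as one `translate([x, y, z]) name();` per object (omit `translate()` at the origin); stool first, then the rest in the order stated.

stool();
translate([0, 0, 419]) open_box();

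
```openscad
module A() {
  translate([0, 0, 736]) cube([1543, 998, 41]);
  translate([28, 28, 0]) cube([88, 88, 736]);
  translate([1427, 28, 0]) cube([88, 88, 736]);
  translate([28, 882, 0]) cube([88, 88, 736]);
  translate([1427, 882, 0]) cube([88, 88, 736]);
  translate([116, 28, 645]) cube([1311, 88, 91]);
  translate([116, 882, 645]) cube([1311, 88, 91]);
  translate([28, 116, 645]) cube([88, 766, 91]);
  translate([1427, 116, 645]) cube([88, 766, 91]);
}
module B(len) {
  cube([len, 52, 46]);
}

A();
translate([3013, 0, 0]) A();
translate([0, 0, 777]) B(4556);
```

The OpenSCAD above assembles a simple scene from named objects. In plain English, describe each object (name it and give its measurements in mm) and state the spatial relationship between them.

A is a rectangular dining table. The top is 1543×998×41 mm with its upper surface at z = 777 mm. It stands on four 88×88 mm square legs, each inset 28 mm from the nearest pair of top edges, running from the floor to the underside of the top. Four apron rails, 88 mm thick and 91 mm tall, run between adjacent legs with their top edges flush with the underside of the top and their outer faces flush with the legs' outer faces.

B is a rectangular beam 4556 mm long (x), 52 mm deep (y), 46 mm thick (z).

The beam spans the tops of two tables placed 1470 mm apart, resting at z = 777 mm.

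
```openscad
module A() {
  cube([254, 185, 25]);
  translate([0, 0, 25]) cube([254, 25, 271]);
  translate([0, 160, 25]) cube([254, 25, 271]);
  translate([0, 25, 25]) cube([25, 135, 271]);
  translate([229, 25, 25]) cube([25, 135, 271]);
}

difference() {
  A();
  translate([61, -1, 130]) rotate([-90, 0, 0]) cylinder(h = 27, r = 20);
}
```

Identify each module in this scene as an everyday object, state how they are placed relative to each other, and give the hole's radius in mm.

A is an open box. The open box has a circular hole through its front wall. The hole's radius is 20 mm.

The subtracted cylinder has r = 20 mm.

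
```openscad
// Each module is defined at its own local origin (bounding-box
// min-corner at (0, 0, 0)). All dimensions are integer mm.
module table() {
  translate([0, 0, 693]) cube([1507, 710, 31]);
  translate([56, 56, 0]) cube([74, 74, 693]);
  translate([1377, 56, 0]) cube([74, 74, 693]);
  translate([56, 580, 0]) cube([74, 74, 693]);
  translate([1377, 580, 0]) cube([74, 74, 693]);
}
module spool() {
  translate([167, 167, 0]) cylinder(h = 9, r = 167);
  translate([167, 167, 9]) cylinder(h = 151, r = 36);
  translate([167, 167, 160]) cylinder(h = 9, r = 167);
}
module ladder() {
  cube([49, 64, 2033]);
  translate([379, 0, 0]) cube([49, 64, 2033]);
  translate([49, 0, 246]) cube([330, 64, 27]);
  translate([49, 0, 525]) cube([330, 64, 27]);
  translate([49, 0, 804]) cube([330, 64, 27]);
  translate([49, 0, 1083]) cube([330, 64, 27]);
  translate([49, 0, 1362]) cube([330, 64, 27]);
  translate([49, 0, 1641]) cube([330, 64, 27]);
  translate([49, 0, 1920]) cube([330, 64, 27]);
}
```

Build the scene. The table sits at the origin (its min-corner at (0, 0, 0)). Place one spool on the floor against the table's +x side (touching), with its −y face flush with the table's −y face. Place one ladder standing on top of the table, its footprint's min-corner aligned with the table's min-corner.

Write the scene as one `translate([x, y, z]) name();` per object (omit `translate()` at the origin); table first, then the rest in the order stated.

table();
translate([1507, 0, 0]) spool();
translate([0, 0, 724]) ladder();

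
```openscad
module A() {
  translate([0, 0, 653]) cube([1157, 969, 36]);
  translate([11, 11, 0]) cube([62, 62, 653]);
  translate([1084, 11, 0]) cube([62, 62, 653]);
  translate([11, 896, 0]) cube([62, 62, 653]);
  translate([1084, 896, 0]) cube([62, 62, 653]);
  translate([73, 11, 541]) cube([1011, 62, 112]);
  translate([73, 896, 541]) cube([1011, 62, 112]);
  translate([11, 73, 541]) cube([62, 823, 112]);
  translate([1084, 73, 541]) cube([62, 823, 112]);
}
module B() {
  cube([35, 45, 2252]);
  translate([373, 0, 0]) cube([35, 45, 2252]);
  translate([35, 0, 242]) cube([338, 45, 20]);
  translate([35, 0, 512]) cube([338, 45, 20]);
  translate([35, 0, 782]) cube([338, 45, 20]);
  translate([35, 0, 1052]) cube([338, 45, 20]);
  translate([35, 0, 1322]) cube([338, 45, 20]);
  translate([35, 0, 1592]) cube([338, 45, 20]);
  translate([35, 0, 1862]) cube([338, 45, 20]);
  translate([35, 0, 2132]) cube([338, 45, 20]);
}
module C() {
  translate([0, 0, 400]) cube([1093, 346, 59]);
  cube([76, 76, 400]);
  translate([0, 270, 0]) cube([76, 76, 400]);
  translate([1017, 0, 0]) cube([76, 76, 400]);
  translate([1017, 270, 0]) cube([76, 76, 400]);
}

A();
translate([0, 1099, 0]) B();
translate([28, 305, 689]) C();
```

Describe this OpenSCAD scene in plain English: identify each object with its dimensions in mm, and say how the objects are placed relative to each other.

A is a table with a 1157×969 mm rectangular top, 36 mm thick, top surface at z = 689 mm, supported by four 62×62 mm square legs, each inset 11 mm from the nearest pair of top edges, running from the floor. Four apron rails, 62 mm thick and 112 mm tall, run between adjacent legs with their top edges flush with the underside of the top and their outer faces flush with the legs' outer faces.

B is a straight ladder. Two 35×45 mm vertical rails, 2252 mm tall, stand 408 mm apart (outside-to-outside) with their front faces coplanar on the −y side. 8 rungs, each 45 mm deep and 20 mm tall, span between the inner faces of the rails, front faces flush with the rails. The lowest rung's underside is at z = 242 mm and rungs are spaced 270 mm apart (underside to underside).

C is a bench: a 1093×346 mm seat slab, 59 mm thick, top at z = 459 mm, on four 76×76 mm square legs flush with the seat corners and standing on z = 0.

The ladder is on the floor beside the table on its +y side. The bench is on top of the table.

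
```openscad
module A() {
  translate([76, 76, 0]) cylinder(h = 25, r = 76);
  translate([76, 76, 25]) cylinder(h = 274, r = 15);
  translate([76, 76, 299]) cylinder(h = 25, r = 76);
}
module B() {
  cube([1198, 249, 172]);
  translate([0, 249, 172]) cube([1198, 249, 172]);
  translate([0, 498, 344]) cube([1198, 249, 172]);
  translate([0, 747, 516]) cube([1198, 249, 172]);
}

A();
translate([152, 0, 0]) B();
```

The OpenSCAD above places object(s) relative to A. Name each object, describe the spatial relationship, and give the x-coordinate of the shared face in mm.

A is a spool. B is a staircase. The staircase is against the spool's +x side, with their −y faces flush. The x-coordinate of the shared face is 152 mm.

The spool's +x face and the staircase's −x face are both at x = 152 mm.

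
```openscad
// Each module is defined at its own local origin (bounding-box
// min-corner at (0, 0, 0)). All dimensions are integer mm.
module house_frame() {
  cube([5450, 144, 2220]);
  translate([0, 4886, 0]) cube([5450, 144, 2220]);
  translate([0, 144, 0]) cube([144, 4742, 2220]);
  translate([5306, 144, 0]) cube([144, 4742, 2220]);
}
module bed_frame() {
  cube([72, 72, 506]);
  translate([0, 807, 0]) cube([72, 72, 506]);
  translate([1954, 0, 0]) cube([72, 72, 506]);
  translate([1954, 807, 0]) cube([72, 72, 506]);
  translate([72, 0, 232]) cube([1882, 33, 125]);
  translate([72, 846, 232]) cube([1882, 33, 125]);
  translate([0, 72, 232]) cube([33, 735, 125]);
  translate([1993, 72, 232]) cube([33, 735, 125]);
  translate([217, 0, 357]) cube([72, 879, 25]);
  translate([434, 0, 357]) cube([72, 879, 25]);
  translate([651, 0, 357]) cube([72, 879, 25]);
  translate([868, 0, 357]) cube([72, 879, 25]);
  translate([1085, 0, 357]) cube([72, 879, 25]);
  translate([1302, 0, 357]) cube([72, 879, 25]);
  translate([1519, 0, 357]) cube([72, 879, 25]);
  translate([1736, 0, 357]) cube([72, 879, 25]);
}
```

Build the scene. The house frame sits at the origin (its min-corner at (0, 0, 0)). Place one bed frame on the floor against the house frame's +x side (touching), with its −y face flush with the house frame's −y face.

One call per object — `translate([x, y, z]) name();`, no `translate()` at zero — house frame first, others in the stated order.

house_frame();
translate([5450, 0, 0]) bed_frame();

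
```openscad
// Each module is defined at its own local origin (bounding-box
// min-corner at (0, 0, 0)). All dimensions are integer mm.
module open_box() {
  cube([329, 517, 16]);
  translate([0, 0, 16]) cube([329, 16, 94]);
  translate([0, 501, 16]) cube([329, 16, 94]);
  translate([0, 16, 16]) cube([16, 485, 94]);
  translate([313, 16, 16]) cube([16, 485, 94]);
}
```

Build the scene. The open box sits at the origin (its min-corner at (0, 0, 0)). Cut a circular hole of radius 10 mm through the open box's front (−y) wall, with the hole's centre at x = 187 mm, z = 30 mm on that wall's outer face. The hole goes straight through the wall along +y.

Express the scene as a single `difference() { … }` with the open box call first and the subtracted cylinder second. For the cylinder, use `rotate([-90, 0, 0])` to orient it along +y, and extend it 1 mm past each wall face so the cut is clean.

difference() {
  open_box();
  translate([187, -1, 30]) rotate([-90, 0, 0]) cylinder(h = 18, r = 10);
}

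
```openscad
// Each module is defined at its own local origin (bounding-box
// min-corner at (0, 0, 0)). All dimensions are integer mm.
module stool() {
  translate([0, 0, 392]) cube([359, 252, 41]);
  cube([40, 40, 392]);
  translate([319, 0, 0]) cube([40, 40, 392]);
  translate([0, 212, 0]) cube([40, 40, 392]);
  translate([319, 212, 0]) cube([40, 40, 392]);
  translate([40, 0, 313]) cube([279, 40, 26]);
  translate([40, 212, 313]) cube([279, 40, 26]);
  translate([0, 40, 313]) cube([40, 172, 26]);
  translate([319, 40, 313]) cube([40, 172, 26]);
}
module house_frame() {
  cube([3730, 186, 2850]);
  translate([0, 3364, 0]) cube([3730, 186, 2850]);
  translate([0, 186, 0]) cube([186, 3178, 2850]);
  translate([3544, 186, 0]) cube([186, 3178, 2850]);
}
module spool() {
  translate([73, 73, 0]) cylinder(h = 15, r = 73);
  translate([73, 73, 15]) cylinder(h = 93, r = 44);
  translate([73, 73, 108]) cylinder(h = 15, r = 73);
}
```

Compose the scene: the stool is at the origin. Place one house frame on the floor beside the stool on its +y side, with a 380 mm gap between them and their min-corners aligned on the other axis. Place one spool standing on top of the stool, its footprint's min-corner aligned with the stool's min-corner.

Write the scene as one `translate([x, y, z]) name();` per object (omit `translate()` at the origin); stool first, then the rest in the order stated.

stool();
translate([0, 632, 0]) house_frame();
translate([0, 0, 433]) spool();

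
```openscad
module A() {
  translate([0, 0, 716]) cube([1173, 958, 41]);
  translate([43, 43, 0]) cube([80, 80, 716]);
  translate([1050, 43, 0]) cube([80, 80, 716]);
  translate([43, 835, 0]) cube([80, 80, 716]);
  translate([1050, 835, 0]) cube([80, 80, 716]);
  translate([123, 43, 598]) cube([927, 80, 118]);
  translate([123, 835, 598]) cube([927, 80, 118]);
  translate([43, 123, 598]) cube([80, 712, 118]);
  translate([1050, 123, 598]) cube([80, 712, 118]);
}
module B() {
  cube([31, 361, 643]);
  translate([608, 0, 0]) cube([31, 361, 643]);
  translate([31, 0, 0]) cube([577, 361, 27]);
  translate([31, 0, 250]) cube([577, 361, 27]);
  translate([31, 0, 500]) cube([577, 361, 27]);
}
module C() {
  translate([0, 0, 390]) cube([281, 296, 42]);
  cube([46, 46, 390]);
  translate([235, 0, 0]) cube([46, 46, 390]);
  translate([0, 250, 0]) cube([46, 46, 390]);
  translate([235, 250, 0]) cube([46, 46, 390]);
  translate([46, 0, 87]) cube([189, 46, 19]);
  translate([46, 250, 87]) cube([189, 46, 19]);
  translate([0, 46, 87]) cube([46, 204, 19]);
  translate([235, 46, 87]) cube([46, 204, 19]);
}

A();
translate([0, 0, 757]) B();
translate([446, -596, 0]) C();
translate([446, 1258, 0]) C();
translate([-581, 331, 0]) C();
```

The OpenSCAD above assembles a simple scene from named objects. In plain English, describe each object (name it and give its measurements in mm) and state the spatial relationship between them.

A is a rectangular dining table. The top is 1173×958×41 mm with its upper surface at z = 757 mm. It stands on four 80×80 mm square legs, each inset 43 mm from the nearest pair of top edges, running from the floor to the underside of the top. Four apron rails, 80 mm thick and 118 mm tall, run between adjacent legs with their top edges flush with the underside of the top and their outer faces flush with the legs' outer faces.

B is a bookshelf 639 mm wide overall, 361 mm deep and 643 mm tall. The two sides are 31 mm thick vertical panels. 3 horizontal shelves of 27 mm thickness span between the inner faces of the sides; the lowest shelf sits on the floor and shelves are stacked with a clear vertical gap of 223 mm between each pair.

C is a four-legged stool. The seat is a 281×296×42 mm slab whose top surface is at z = 432 mm; four square legs, each 46×46 mm in cross-section, run from the floor (z = 0) to the underside of the seat, each flush with a corner of the seat. Four stretchers, 46 mm wide and 19 mm tall, connect adjacent legs with their undersides at z = 87 mm, each running between the inner faces of the legs it joins and aligned with the legs' outer faces on the other axis.

The bookshelf is on top of the table. Three stools sit around the table at the −y, +y, −x sides.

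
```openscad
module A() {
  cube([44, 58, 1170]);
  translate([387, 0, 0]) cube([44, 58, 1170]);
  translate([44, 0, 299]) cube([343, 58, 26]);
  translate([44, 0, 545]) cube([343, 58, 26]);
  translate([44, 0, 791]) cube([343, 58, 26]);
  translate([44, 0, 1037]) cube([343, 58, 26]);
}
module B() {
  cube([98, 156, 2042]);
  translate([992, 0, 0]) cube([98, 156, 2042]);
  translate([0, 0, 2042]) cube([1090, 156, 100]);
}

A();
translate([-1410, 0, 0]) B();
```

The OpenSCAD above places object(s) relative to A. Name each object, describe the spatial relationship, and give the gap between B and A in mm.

The door frame's nearest face is 320 mm from the ladder's −x face.

A is a ladder. B is a door frame. The door frame is on the floor beside the ladder on its −x side. The gap between the door frame and the ladder is 320 mm.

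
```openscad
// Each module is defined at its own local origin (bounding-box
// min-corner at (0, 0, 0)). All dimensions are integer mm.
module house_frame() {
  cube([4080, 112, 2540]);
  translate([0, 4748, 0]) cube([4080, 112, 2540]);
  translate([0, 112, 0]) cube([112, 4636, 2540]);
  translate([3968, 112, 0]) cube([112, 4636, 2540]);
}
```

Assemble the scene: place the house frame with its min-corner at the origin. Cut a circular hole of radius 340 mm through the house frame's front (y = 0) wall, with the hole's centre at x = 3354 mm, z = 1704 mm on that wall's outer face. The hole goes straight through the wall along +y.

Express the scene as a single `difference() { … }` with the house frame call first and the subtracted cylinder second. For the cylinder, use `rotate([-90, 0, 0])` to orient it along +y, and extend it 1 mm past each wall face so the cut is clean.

difference() {
  house_frame();
  translate([3354, -1, 1704]) rotate([-90, 0, 0]) cylinder(h = 114, r = 340);
}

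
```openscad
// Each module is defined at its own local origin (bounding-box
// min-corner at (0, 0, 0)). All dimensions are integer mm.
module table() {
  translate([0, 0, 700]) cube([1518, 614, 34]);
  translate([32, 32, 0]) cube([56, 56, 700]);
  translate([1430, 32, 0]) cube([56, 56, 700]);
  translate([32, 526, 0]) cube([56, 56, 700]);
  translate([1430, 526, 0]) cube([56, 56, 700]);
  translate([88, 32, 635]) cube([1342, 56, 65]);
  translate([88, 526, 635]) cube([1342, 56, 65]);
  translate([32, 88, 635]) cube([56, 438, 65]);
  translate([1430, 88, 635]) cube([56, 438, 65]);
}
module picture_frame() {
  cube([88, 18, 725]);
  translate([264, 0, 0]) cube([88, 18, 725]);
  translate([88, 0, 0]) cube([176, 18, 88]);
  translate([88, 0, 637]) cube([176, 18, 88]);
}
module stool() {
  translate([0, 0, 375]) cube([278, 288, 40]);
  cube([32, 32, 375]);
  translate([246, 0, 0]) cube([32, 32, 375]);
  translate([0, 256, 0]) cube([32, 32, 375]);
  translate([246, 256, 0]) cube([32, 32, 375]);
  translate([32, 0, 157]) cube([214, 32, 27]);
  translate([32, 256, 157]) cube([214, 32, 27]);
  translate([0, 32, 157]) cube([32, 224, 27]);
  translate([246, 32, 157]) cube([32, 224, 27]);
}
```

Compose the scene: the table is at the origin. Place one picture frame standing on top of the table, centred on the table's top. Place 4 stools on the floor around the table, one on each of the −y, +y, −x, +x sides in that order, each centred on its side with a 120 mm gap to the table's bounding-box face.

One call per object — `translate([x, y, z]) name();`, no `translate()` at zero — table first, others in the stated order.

table();
translate([583, 298, 734]) picture_frame();
translate([620, -408, 0]) stool();
translate([620, 734, 0]) stool();
translate([-398, 163, 0]) stool();
translate([1638, 163, 0]) stool();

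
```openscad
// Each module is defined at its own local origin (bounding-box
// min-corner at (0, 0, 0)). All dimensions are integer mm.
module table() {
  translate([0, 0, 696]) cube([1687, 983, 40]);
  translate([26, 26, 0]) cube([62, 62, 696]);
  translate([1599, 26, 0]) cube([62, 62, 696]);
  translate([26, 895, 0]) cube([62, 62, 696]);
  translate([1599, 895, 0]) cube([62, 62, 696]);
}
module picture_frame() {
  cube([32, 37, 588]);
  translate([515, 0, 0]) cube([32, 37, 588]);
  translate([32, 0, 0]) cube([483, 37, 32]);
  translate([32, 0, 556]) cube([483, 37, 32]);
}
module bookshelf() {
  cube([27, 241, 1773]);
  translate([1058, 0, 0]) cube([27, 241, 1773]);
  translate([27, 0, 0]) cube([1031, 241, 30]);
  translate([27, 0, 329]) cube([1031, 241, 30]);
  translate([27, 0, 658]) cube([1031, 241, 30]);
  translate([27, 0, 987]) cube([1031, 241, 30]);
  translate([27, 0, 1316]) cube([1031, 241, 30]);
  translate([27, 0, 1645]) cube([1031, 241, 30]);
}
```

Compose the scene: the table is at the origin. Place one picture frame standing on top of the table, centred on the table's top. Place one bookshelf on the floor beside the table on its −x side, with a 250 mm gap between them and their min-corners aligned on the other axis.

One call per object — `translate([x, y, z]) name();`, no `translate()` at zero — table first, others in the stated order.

table();
translate([570, 473, 736]) picture_frame();
translate([-1335, 0, 0]) bookshelf();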